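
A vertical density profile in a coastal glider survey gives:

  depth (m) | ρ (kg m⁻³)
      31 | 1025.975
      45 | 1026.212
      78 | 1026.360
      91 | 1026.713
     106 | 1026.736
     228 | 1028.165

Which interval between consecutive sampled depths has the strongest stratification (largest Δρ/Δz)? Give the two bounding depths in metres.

78–91 m

Compute the density gradient over each adjacent pair:
  31–45 m: Δρ/Δz = 0.237/14 = 0.017 kg m⁻⁴
  45–78 m: Δρ/Δz = 0.148/33 = 4.5 × 10⁻³ kg m⁻⁴
  78–91 m: Δρ/Δz = 0.353/13 = 0.027 kg m⁻⁴
  91–106 m: Δρ/Δz = 0.023/15 = 1.5 × 10⁻³ kg m⁻⁴
  106–228 m: Δρ/Δz = 1.429/122 = 0.012 kg m⁻⁴
The largest gradient is in the 78–91 m interval — the pycnocline.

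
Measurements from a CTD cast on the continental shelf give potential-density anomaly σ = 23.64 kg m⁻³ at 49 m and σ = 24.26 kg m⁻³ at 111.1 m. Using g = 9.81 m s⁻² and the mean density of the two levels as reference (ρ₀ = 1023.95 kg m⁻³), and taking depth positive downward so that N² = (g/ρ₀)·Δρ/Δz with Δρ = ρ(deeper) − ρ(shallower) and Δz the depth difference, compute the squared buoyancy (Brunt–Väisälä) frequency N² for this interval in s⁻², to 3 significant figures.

9.57 × 10⁻⁵ s⁻²

Δρ = 1024.26 − 1023.64 = 0.62 kg m⁻³ over Δz = 111.1 − 49 = 62.1 m.
N² = (9.81/1023.95) × (0.62/62.1) = 9.5651 × 10⁻⁵ s⁻² ≈ 9.57 × 10⁻⁵ s⁻².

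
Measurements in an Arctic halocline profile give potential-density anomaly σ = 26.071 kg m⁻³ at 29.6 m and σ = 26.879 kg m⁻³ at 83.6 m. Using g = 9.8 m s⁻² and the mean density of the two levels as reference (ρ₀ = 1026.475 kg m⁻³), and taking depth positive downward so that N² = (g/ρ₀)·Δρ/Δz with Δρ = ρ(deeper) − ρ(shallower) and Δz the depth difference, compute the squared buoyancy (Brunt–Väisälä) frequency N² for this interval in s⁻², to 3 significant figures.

Δρ = 1026.879 − 1026.071 = 0.808 kg m⁻³ over Δz = 83.6 − 29.6 = 54 m.
N² = (9.8/1026.475) × (0.808/54) = 1.4285 × 10⁻⁴ s⁻² ≈ 1.43 × 10⁻⁴ s⁻².

1.43 × 10⁻⁴ s⁻²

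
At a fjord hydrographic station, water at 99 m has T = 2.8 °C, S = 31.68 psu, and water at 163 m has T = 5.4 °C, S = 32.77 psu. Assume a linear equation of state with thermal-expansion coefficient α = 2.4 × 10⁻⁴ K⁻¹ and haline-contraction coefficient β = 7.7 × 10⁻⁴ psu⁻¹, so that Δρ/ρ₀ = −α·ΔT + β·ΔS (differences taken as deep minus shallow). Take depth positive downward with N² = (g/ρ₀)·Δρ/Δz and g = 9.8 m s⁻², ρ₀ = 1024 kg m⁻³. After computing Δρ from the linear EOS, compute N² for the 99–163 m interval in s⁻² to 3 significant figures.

3.30 × 10⁻⁵ s⁻²

ΔT = +2.6 K, ΔS = +1.09 psu (deep − shallow).
Δρ/ρ₀ = −αΔT + βΔS = -6.24 × 10⁻⁴ + 8.393 × 10⁻⁴ = 2.153 × 10⁻⁴, so Δρ ≈ 0.2205 kg m⁻³.
N² = (g/ρ₀)·Δρ/Δz = g·(Δρ/ρ₀)/Δz = 9.8 × 2.153 × 10⁻⁴ / 64 = 3.2968 × 10⁻⁵ s⁻² ≈ 3.30 × 10⁻⁵ s⁻².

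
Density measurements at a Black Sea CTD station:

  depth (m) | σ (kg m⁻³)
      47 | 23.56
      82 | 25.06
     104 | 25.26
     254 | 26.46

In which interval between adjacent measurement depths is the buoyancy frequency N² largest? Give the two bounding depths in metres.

Compute the density gradient over each adjacent pair:
  47–82 m: Δρ/Δz = 1.50/35 = 0.043 kg m⁻⁴
  82–104 m: Δρ/Δz = 0.20/22 = 9.1 × 10⁻³ kg m⁻⁴
  104–254 m: Δρ/Δz = 1.20/150 = 8.0 × 10⁻³ kg m⁻⁴
The largest gradient is in the 47–82 m interval — the pycnocline.

47–82 m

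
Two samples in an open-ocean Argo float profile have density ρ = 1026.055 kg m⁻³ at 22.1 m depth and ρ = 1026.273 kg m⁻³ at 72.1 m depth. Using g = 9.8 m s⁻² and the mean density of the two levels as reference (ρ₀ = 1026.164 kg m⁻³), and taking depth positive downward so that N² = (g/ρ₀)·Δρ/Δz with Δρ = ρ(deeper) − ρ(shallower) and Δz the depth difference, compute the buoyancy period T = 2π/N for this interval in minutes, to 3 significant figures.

16.2 min

Δρ = 1026.273 − 1026.055 = 0.218 kg m⁻³ over Δz = 72.1 − 22.1 = 50 m.
N² = (9.8/1026.164) × (0.218/50) = 4.1639 × 10⁻⁵ s⁻².
N = √(4.1639 × 10⁻⁵) = 6.4528 × 10⁻³ rad s⁻¹, so T = 2π/N = 973.71 s = 16.229 min ≈ 16.2 min.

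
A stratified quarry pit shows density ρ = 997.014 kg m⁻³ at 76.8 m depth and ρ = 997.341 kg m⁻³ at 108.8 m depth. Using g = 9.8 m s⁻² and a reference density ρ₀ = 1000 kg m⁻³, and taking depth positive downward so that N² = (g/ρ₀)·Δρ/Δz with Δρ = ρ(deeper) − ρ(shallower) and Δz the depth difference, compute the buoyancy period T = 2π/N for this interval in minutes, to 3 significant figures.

10.5 min

Δρ = 997.341 − 997.014 = 0.327 kg m⁻³ over Δz = 108.8 − 76.8 = 32 m.
N² = (9.8/1000) × (0.327/32) = 1.0014 × 10⁻⁴ s⁻².
N = √(1.0014 × 10⁻⁴) = 0.010007 rad s⁻¹, so T = 2π/N = 627.88 s = 10.465 min ≈ 10.5 min.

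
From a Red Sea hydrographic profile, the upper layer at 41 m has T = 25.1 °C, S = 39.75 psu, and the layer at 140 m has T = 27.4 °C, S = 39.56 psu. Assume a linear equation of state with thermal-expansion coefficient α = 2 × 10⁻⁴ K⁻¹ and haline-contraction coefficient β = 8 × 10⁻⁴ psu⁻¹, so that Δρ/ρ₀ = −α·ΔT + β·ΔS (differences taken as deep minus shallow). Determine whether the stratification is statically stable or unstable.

ΔT = 27.4 − 25.1 = +2.3 K and ΔS = 39.56 − 39.75 = -0.19 psu (deep − shallow).
−αΔT = -4.60 × 10⁻⁴; βΔS = -1.52 × 10⁻⁴; sum Δρ/ρ₀ = -6.12 × 10⁻⁴.
Δρ/ρ₀ < 0, so Δρ < 0: deeper water is lighter → statically unstable; the column would overturn.

unstable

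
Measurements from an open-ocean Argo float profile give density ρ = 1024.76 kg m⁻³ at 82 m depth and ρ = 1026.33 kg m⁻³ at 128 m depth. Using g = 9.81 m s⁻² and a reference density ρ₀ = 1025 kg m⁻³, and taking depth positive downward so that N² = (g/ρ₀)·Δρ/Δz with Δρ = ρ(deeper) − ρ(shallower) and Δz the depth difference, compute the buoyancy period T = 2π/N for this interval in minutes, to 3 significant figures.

Δρ = 1026.33 − 1024.76 = 1.57 kg m⁻³ over Δz = 128 − 82 = 46 m.
N² = (9.81/1025) × (1.57/46) = 3.2665 × 10⁻⁴ s⁻².
N = √(3.2665 × 10⁻⁴) = 0.018073 rad s⁻¹, so T = 2π/N = 347.66 s = 5.7943 min ≈ 5.79 min.
A positive N² confirms static stability across the interval.

5.79 min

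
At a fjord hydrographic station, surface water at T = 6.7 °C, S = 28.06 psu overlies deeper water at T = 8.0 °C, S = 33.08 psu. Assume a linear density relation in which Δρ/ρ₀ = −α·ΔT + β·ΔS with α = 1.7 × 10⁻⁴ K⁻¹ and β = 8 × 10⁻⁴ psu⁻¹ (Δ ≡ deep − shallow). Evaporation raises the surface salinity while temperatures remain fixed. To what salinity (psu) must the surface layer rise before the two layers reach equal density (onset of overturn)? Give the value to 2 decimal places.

32.80 psu

Neutral buoyancy requires −α(T_deep − T_surf) + β(S_deep − S_surf′) = 0.
S_surf′ = S_deep − (α/β)·ΔT = 33.08 − (1.7 × 10⁻⁴/8 × 10⁻⁴)·(+1.3) = 32.8038 psu.
Increase required: 32.8038 − 28.06 = 4.7438 psu.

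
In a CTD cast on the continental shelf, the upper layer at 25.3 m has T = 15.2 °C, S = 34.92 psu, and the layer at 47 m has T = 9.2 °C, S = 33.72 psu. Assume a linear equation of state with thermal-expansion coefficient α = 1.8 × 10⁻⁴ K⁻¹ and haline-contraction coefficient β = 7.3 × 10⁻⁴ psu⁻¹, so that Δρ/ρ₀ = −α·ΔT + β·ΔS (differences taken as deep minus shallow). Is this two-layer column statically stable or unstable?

ΔT = 9.2 − 15.2 = -6.0 K and ΔS = 33.72 − 34.92 = -1.20 psu (deep − shallow).
−αΔT = 1.08 × 10⁻³; βΔS = -8.76 × 10⁻⁴; sum Δρ/ρ₀ = 2.04 × 10⁻⁴.
Δρ/ρ₀ > 0, so Δρ > 0: deeper water is denser → statically stable.

stable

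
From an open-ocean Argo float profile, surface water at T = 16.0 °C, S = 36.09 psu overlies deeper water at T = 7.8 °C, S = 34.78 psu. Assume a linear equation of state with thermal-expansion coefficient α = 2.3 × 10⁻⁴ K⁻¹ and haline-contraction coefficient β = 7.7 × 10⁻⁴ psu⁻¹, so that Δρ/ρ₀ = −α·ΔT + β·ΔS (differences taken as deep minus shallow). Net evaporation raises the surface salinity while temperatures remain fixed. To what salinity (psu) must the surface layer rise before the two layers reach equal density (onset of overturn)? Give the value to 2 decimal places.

37.23 psu

Neutral buoyancy requires −α(T_deep − T_surf) + β(S_deep − S_surf′) = 0.
S_surf′ = S_deep − (α/β)·ΔT = 34.78 − (2.3 × 10⁻⁴/7.7 × 10⁻⁴)·(-8.2) = 37.2294 psu.
Increase required: 37.2294 − 36.09 = 1.1394 psu.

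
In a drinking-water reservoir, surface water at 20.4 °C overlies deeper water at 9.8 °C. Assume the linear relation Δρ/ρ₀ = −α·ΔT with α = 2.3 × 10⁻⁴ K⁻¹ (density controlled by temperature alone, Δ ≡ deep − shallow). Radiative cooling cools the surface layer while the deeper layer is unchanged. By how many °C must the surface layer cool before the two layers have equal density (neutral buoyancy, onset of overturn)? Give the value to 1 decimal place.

10.6 °C

With temperature the only control, equal density requires T_surf′ = T_deep.
T_surf′ = 9.8 °C.
Cooling required: 20.4 − 9.8 = 10.6 °C.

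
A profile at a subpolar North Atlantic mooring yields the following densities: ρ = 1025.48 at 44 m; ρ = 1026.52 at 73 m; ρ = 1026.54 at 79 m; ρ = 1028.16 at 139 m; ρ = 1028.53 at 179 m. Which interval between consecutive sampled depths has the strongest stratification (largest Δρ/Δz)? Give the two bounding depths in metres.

44–73 m

Compute the density gradient over each adjacent pair:
  44–73 m: Δρ/Δz = 1.04/29 = 0.036 kg m⁻⁴
  73–79 m: Δρ/Δz = 0.02/6 = 3.3 × 10⁻³ kg m⁻⁴
  79–139 m: Δρ/Δz = 1.62/60 = 0.027 kg m⁻⁴
  139–179 m: Δρ/Δz = 0.37/40 = 9.2 × 10⁻³ kg m⁻⁴
The largest gradient is in the 44–73 m interval — the pycnocline.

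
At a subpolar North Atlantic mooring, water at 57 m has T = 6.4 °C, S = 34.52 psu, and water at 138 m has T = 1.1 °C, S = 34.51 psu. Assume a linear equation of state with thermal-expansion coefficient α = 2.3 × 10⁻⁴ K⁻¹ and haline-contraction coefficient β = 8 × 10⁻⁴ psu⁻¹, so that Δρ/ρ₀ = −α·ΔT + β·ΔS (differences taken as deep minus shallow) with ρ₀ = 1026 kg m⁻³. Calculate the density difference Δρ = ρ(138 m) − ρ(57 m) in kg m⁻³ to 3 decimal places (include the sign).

ΔT = -5.3 K, ΔS = -0.01 psu (deep − shallow).
Δρ/ρ₀ = −(2.3 × 10⁻⁴)(-5.3) + (8 × 10⁻⁴)(-0.01) = 1.211 × 10⁻³.
Δρ = 1026 × (1.211 × 10⁻³) = +1.242 kg m⁻³.
Positive Δρ: denser below, stable.

+1.242 kg m⁻³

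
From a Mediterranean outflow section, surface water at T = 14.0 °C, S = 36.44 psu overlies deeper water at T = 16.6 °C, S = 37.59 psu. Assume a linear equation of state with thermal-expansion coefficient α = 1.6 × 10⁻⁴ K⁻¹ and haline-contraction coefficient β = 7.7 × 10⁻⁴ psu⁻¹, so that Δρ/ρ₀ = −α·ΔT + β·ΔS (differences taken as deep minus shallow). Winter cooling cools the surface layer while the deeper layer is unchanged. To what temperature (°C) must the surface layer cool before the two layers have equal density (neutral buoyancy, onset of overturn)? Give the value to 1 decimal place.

Neutral buoyancy requires Δρ = 0, i.e. −α(T_deep − T_surf′) + β(S_deep − S_surf) = 0.
T_surf′ = T_deep − (β/α)·ΔS = 16.6 − (7.7 × 10⁻⁴/1.6 × 10⁻⁴)·(+1.15) = 11.066 °C.
Cooling required: 14.0 − (11.066) = 2.934 °C.

11.1 °C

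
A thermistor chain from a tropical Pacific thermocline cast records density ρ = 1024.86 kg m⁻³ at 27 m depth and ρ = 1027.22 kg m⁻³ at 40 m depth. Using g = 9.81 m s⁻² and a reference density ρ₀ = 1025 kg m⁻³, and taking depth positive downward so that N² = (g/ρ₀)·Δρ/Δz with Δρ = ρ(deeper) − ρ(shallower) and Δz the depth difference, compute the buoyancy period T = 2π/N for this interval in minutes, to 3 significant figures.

Δρ = 1027.22 − 1024.86 = 2.36 kg m⁻³ over Δz = 40 − 27 = 13 m.
N² = (9.81/1025) × (2.36/13) = 1.7375 × 10⁻³ s⁻².
N = √(1.7375 × 10⁻³) = 0.041683 rad s⁻¹, so T = 2π/N = 150.74 s = 2.5123 min ≈ 2.51 min.

2.51 min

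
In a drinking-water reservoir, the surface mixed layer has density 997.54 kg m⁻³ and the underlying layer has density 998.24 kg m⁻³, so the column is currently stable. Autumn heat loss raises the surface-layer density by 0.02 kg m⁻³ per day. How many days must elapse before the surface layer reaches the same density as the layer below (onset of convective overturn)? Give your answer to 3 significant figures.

35.0 days

Density deficit of the surface layer: 998.24 − 997.54 = 0.7 kg m⁻³.
Required change = 0.7 / 0.02 = 35.0 days.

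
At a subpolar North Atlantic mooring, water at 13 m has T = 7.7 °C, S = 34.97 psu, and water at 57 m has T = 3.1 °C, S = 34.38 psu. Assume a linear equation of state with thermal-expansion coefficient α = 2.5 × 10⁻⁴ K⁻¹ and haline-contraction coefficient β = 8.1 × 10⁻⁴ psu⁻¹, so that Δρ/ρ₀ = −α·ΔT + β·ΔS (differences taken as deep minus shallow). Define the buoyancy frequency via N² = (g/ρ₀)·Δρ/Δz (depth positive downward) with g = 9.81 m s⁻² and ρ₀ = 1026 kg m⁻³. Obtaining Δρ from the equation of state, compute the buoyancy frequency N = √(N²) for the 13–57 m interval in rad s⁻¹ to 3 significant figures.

0.0122 rad s⁻¹

ΔT = -4.6 K, ΔS = -0.59 psu (deep − shallow).
Δρ/ρ₀ = −αΔT + βΔS = 1.15 × 10⁻³ − 4.779 × 10⁻⁴ = 6.721 × 10⁻⁴, so Δρ ≈ 0.6896 kg m⁻³.
N² = (g/ρ₀)·Δρ/Δz = g·(Δρ/ρ₀)/Δz = 9.81 × 6.721 × 10⁻⁴ / 44 = 1.4985 × 10⁻⁴ s⁻².
N = √(1.4985 × 10⁻⁴) = 0.012241 rad s⁻¹ ≈ 0.0122 rad s⁻¹.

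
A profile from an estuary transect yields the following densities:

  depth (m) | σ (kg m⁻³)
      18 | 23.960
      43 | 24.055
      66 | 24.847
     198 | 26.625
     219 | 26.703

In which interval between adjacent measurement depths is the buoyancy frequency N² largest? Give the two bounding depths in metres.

43–66 m

Compute the density gradient over each adjacent pair:
  18–43 m: Δρ/Δz = 0.095/25 = 3.8 × 10⁻³ kg m⁻⁴
  43–66 m: Δρ/Δz = 0.792/23 = 0.034 kg m⁻⁴
  66–198 m: Δρ/Δz = 1.778/132 = 0.013 kg m⁻⁴
  198–219 m: Δρ/Δz = 0.078/21 = 3.7 × 10⁻³ kg m⁻⁴
The largest gradient is in the 43–66 m interval — the pycnocline.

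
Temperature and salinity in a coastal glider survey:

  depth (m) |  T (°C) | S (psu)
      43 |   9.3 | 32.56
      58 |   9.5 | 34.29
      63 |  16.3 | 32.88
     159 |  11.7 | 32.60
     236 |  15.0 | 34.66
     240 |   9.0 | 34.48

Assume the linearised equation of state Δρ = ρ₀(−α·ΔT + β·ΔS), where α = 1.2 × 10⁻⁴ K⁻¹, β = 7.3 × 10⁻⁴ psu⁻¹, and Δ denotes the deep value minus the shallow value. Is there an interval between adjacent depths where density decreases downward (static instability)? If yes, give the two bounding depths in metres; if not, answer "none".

Evaluate Δρ/ρ₀ = −αΔT + βΔS across each adjacent pair:
  43–58 m: −αΔT+βΔS = −(1.2 × 10⁻⁴)(+0.2)+(7.3 × 10⁻⁴)(+1.73) = 1.2 × 10⁻³ → stable
  58–63 m: −αΔT+βΔS = −(1.2 × 10⁻⁴)(+6.8)+(7.3 × 10⁻⁴)(-1.41) = -1.8 × 10⁻³ → UNSTABLE
  63–159 m: −αΔT+βΔS = −(1.2 × 10⁻⁴)(-4.6)+(7.3 × 10⁻⁴)(-0.28) = 3.5 × 10⁻⁴ → stable
  159–236 m: −αΔT+βΔS = −(1.2 × 10⁻⁴)(+3.3)+(7.3 × 10⁻⁴)(+2.06) = 1.1 × 10⁻³ → stable
  236–240 m: −αΔT+βΔS = −(1.2 × 10⁻⁴)(-6.0)+(7.3 × 10⁻⁴)(-0.18) = 5.9 × 10⁻⁴ → stable
The 58–63 m interval has Δρ < 0: lighter water underlies denser water.

58–63 m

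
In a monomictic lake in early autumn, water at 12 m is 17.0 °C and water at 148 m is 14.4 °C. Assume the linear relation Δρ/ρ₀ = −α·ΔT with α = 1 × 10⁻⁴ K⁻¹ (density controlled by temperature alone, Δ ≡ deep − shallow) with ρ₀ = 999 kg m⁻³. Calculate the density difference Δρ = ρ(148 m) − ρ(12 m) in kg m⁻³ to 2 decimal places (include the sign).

ΔT = -2.6 K, Δρ/ρ₀ = −αΔT = 2.60 × 10⁻⁴.
Δρ = 999 × (2.60 × 10⁻⁴) = +0.26 kg m⁻³.
Positive Δρ: denser below, stable.

+0.26 kg m⁻³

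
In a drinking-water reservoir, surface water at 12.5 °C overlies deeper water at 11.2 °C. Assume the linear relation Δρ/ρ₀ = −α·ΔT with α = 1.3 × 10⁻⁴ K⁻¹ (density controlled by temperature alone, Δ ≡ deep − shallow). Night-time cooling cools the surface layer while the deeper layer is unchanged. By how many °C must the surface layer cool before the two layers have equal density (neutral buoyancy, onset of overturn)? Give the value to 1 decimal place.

With temperature the only control, equal density requires T_surf′ = T_deep.
T_surf′ = 11.2 °C.
Cooling required: 12.5 − 11.2 = 1.3 °C.

1.3 °C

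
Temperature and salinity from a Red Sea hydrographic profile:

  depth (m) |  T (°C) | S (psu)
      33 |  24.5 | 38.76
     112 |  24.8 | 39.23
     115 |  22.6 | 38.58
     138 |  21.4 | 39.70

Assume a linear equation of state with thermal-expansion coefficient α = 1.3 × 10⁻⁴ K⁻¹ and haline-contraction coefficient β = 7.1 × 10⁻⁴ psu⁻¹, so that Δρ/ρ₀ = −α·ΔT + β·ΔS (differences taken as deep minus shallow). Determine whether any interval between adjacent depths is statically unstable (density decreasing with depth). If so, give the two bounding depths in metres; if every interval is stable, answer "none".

Evaluate Δρ/ρ₀ = −αΔT + βΔS across each adjacent pair:
  33–112 m: −αΔT+βΔS = −(1.3 × 10⁻⁴)(+0.3)+(7.1 × 10⁻⁴)(+0.47) = 2.9 × 10⁻⁴ → stable
  112–115 m: −αΔT+βΔS = −(1.3 × 10⁻⁴)(-2.2)+(7.1 × 10⁻⁴)(-0.65) = -1.8 × 10⁻⁴ → UNSTABLE
  115–138 m: −αΔT+βΔS = −(1.3 × 10⁻⁴)(-1.2)+(7.1 × 10⁻⁴)(+1.12) = 9.5 × 10⁻⁴ → stable
The 112–115 m interval has Δρ < 0: lighter water underlies denser water.

112–115 m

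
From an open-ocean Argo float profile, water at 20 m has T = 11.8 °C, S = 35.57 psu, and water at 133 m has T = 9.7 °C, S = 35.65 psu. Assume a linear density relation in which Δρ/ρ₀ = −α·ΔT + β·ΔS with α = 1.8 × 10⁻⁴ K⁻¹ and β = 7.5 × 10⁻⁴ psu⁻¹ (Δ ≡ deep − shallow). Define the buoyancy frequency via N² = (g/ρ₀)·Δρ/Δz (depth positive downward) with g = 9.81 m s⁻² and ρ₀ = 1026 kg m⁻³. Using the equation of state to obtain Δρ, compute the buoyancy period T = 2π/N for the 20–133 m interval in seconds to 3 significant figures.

1.02 × 10³ s

ΔT = -2.1 K, ΔS = +0.08 psu (deep − shallow).
Δρ/ρ₀ = −αΔT + βΔS = 3.78 × 10⁻⁴ + 6.00 × 10⁻⁵ = 4.38 × 10⁻⁴, so Δρ ≈ 0.4494 kg m⁻³.
N² = (g/ρ₀)·Δρ/Δz = g·(Δρ/ρ₀)/Δz = 9.81 × 4.38 × 10⁻⁴ / 113 = 3.8025 × 10⁻⁵ s⁻².
N = √(3.8025 × 10⁻⁵) = 6.1664 × 10⁻³ rad s⁻¹ → T = 2π/N = 1.0189 × 10³ s ≈ 1.02 × 10³ s.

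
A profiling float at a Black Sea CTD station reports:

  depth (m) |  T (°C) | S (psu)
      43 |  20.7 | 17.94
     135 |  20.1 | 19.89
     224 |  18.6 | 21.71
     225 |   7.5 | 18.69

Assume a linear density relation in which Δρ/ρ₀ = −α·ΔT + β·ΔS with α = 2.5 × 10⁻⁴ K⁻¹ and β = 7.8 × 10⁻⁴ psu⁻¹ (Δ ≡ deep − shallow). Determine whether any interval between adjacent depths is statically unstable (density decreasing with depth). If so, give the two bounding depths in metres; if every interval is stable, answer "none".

Evaluate Δρ/ρ₀ = −αΔT + βΔS across each adjacent pair:
  43–135 m: −αΔT+βΔS = −(2.5 × 10⁻⁴)(-0.6)+(7.8 × 10⁻⁴)(+1.95) = 1.7 × 10⁻³ → stable
  135–224 m: −αΔT+βΔS = −(2.5 × 10⁻⁴)(-1.5)+(7.8 × 10⁻⁴)(+1.82) = 1.8 × 10⁻³ → stable
  224–225 m: −αΔT+βΔS = −(2.5 × 10⁻⁴)(-11.1)+(7.8 × 10⁻⁴)(-3.02) = 4.2 × 10⁻⁴ → stable
Every interval has Δρ > 0: the column is stably stratified throughout.

none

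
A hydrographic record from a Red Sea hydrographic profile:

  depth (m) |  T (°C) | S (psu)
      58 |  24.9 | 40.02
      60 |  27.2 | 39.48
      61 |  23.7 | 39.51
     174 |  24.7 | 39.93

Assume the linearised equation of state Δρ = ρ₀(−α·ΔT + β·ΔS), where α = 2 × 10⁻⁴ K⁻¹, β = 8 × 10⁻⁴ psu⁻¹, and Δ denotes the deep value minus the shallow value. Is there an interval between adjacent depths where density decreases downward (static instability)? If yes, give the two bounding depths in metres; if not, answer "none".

Evaluate Δρ/ρ₀ = −αΔT + βΔS across each adjacent pair:
  58–60 m: −αΔT+βΔS = −(2 × 10⁻⁴)(+2.3)+(8 × 10⁻⁴)(-0.54) = -8.9 × 10⁻⁴ → UNSTABLE
  60–61 m: −αΔT+βΔS = −(2 × 10⁻⁴)(-3.5)+(8 × 10⁻⁴)(+0.03) = 7.2 × 10⁻⁴ → stable
  61–174 m: −αΔT+βΔS = −(2 × 10⁻⁴)(+1.0)+(8 × 10⁻⁴)(+0.42) = 1.4 × 10⁻⁴ → stable
The 58–60 m interval has Δρ < 0: lighter water underlies denser water.

58–60 m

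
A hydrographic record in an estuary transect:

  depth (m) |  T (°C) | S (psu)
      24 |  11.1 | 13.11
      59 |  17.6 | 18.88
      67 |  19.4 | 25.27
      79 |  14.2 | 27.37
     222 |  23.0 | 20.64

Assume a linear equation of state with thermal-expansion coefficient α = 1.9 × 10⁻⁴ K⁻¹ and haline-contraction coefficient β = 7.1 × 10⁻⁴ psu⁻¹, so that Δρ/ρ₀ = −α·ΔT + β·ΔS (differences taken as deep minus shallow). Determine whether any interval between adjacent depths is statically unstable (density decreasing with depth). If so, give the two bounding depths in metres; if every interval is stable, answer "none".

79–222 m

Evaluate Δρ/ρ₀ = −αΔT + βΔS across each adjacent pair:
  24–59 m: −αΔT+βΔS = −(1.9 × 10⁻⁴)(+6.5)+(7.1 × 10⁻⁴)(+5.77) = 2.9 × 10⁻³ → stable
  59–67 m: −αΔT+βΔS = −(1.9 × 10⁻⁴)(+1.8)+(7.1 × 10⁻⁴)(+6.39) = 4.2 × 10⁻³ → stable
  67–79 m: −αΔT+βΔS = −(1.9 × 10⁻⁴)(-5.2)+(7.1 × 10⁻⁴)(+2.10) = 2.5 × 10⁻³ → stable
  79–222 m: −αΔT+βΔS = −(1.9 × 10⁻⁴)(+8.8)+(7.1 × 10⁻⁴)(-6.73) = -6.5 × 10⁻³ → UNSTABLE
The 79–222 m interval has Δρ < 0: lighter water underlies denser water.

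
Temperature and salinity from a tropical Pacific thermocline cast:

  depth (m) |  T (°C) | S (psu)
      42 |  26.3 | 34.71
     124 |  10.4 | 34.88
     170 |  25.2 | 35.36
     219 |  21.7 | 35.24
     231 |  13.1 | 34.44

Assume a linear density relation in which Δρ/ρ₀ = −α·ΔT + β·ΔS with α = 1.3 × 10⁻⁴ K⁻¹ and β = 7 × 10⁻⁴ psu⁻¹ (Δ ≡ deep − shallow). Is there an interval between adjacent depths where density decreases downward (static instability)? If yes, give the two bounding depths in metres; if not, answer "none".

Evaluate Δρ/ρ₀ = −αΔT + βΔS across each adjacent pair:
  42–124 m: −αΔT+βΔS = −(1.3 × 10⁻⁴)(-15.9)+(7 × 10⁻⁴)(+0.17) = 2.2 × 10⁻³ → stable
  124–170 m: −αΔT+βΔS = −(1.3 × 10⁻⁴)(+14.8)+(7 × 10⁻⁴)(+0.48) = -1.6 × 10⁻³ → UNSTABLE
  170–219 m: −αΔT+βΔS = −(1.3 × 10⁻⁴)(-3.5)+(7 × 10⁻⁴)(-0.12) = 3.7 × 10⁻⁴ → stable
  219–231 m: −αΔT+βΔS = −(1.3 × 10⁻⁴)(-8.6)+(7 × 10⁻⁴)(-0.80) = 5.6 × 10⁻⁴ → stable
The 124–170 m interval has Δρ < 0: lighter water underlies denser water.

124–170 m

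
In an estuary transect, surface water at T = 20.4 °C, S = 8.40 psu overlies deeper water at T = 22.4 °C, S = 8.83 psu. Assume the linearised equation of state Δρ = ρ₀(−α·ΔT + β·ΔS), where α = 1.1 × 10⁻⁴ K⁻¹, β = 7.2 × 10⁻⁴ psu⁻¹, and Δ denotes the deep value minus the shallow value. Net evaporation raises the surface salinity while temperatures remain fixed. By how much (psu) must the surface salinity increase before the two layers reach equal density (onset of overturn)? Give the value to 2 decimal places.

Neutral buoyancy requires −α(T_deep − T_surf) + β(S_deep − S_surf′) = 0.
S_surf′ = S_deep − (α/β)·ΔT = 8.83 − (1.1 × 10⁻⁴/7.2 × 10⁻⁴)·(+2.0) = 8.5244 psu.
Increase required: 8.5244 − 8.40 = 0.1244 psu.

0.12 psu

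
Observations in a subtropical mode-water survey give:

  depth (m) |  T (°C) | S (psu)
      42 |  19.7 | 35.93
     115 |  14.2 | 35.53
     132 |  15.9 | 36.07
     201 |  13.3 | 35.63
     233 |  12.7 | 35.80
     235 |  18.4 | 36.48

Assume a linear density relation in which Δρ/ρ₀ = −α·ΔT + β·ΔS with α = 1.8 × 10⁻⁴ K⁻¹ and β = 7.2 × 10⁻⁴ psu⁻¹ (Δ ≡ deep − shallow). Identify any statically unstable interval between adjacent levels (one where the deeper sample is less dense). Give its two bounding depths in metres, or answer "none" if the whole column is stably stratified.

Evaluate Δρ/ρ₀ = −αΔT + βΔS across each adjacent pair:
  42–115 m: −αΔT+βΔS = −(1.8 × 10⁻⁴)(-5.5)+(7.2 × 10⁻⁴)(-0.40) = 7.0 × 10⁻⁴ → stable
  115–132 m: −αΔT+βΔS = −(1.8 × 10⁻⁴)(+1.7)+(7.2 × 10⁻⁴)(+0.54) = 8.3 × 10⁻⁵ → stable
  132–201 m: −αΔT+βΔS = −(1.8 × 10⁻⁴)(-2.6)+(7.2 × 10⁻⁴)(-0.44) = 1.5 × 10⁻⁴ → stable
  201–233 m: −αΔT+βΔS = −(1.8 × 10⁻⁴)(-0.6)+(7.2 × 10⁻⁴)(+0.17) = 2.3 × 10⁻⁴ → stable
  233–235 m: −αΔT+βΔS = −(1.8 × 10⁻⁴)(+5.7)+(7.2 × 10⁻⁴)(+0.68) = -5.4 × 10⁻⁴ → UNSTABLE
The 233–235 m interval has Δρ < 0: lighter water underlies denser water.

233–235 m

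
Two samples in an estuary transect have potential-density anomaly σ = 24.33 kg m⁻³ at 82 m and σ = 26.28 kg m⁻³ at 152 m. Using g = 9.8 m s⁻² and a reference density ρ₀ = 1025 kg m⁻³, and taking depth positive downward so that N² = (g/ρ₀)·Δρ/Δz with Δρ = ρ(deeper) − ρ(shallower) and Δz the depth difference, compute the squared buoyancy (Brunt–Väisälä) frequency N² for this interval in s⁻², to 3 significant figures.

2.66 × 10⁻⁴ s⁻²

Δρ = 1026.28 − 1024.33 = 1.95 kg m⁻³ over Δz = 152 − 82 = 70 m.
N² = (9.8/1025) × (1.95/70) = 2.6634 × 10⁻⁴ s⁻² ≈ 2.66 × 10⁻⁴ s⁻².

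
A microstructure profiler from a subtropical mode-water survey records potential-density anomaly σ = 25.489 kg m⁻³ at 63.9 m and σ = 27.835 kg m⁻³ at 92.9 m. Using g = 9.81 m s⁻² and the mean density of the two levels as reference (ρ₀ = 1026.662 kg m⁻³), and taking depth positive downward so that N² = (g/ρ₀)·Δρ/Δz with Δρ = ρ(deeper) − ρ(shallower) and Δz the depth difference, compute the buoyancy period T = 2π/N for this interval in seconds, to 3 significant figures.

226 s

Δρ = 1027.835 − 1025.489 = 2.346 kg m⁻³ over Δz = 92.9 − 63.9 = 29 m.
N² = (9.81/1026.662) × (2.346/29) = 7.7299 × 10⁻⁴ s⁻².
N = √(7.7299 × 10⁻⁴) = 0.027803 rad s⁻¹, so T = 2π/N = 225.99 s ≈ 226 s.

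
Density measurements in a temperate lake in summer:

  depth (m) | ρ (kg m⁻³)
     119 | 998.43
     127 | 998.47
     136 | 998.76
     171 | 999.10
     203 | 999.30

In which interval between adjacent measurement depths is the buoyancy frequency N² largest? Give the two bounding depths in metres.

127–136 m

Compute the density gradient over each adjacent pair:
  119–127 m: Δρ/Δz = 0.04/8 = 5.0 × 10⁻³ kg m⁻⁴
  127–136 m: Δρ/Δz = 0.29/9 = 0.032 kg m⁻⁴
  136–171 m: Δρ/Δz = 0.34/35 = 9.7 × 10⁻³ kg m⁻⁴
  171–203 m: Δρ/Δz = 0.20/32 = 6.3 × 10⁻³ kg m⁻⁴
The largest gradient is in the 127–136 m interval — the pycnocline.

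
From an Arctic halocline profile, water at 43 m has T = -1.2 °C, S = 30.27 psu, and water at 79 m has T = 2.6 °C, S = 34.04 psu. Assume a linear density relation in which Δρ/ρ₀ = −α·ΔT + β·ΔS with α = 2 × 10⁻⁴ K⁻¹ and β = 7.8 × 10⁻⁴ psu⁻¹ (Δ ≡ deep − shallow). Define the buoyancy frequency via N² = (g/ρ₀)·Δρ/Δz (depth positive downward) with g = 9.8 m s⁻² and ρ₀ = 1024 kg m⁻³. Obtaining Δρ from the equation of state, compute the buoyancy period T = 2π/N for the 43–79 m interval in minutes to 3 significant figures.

4.30 min

ΔT = +3.8 K, ΔS = +3.77 psu (deep − shallow).
Δρ/ρ₀ = −αΔT + βΔS = -7.60 × 10⁻⁴ + 2.9406 × 10⁻³ = 2.1806 × 10⁻³, so Δρ ≈ 2.233 kg m⁻³.
N² = (g/ρ₀)·Δρ/Δz = g·(Δρ/ρ₀)/Δz = 9.8 × 2.1806 × 10⁻³ / 36 = 5.9361 × 10⁻⁴ s⁻².
N = √(5.9361 × 10⁻⁴) = 0.024364 rad s⁻¹ → T = 2π/N = 257.89 s = 4.2982 min ≈ 4.30 min.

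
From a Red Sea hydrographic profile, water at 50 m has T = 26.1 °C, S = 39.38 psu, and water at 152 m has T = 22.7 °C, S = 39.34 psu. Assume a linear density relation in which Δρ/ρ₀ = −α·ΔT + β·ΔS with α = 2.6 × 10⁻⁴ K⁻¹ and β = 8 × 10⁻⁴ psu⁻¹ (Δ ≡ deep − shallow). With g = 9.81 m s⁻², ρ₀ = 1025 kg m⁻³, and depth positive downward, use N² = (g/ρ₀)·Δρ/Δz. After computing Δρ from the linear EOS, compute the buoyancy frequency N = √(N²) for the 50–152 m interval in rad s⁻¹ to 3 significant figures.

9.05 × 10⁻³ rad s⁻¹

ΔT = -3.4 K, ΔS = -0.04 psu (deep − shallow).
Δρ/ρ₀ = −αΔT + βΔS = 8.84 × 10⁻⁴ − 3.20 × 10⁻⁵ = 8.52 × 10⁻⁴, so Δρ ≈ 0.8733 kg m⁻³.
N² = (g/ρ₀)·Δρ/Δz = g·(Δρ/ρ₀)/Δz = 9.81 × 8.52 × 10⁻⁴ / 102 = 8.1942 × 10⁻⁵ s⁻².
N = √(8.1942 × 10⁻⁵) = 9.0522 × 10⁻³ rad s⁻¹ ≈ 9.05 × 10⁻³ rad s⁻¹.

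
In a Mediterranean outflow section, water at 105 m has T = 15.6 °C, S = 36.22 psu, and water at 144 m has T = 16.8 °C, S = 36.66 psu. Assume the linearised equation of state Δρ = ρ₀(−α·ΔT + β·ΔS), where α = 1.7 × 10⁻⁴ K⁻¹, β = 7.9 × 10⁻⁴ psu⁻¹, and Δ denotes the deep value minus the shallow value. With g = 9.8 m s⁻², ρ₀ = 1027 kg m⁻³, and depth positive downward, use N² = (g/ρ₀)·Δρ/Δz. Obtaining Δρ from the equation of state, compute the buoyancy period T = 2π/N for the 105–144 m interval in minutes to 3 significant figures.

17.4 min

ΔT = +1.2 K, ΔS = +0.44 psu (deep − shallow).
Δρ/ρ₀ = −αΔT + βΔS = -2.04 × 10⁻⁴ + 3.476 × 10⁻⁴ = 1.436 × 10⁻⁴, so Δρ ≈ 0.1475 kg m⁻³.
N² = (g/ρ₀)·Δρ/Δz = g·(Δρ/ρ₀)/Δz = 9.8 × 1.436 × 10⁻⁴ / 39 = 3.6084 × 10⁻⁵ s⁻².
N = √(3.6084 × 10⁻⁵) = 6.0070 × 10⁻³ rad s⁻¹ → T = 2π/N = 1.0460 × 10³ s = 17.433 min ≈ 17.4 min.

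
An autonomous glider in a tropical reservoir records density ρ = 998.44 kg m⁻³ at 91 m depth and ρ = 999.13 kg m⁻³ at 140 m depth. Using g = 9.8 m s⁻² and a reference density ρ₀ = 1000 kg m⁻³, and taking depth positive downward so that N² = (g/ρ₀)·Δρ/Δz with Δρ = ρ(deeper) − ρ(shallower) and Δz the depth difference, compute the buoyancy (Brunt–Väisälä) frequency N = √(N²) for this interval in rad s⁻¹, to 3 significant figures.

Δρ = 999.13 − 998.44 = 0.69 kg m⁻³ over Δz = 140 − 91 = 49 m.
N² = (9.8/1000) × (0.69/49) = 1.3800 × 10⁻⁴ s⁻².
N = √(1.3800 × 10⁻⁴) = 0.011747 rad s⁻¹ ≈ 0.0117 rad s⁻¹.

0.0117 rad s⁻¹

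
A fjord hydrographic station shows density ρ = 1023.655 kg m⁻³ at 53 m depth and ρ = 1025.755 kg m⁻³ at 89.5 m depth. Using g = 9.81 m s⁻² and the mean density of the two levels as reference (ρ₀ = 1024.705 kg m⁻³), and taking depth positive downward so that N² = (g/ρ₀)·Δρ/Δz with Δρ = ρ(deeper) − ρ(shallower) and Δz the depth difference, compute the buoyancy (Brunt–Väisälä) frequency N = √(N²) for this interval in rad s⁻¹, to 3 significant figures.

0.0235 rad s⁻¹

Δρ = 1025.755 − 1023.655 = 2.100 kg m⁻³ over Δz = 89.5 − 53 = 36.5 m.
N² = (9.81/1024.705) × (2.100/36.5) = 5.5080 × 10⁻⁴ s⁻².
N = √(5.5080 × 10⁻⁴) = 0.023469 rad s⁻¹ ≈ 0.0235 rad s⁻¹.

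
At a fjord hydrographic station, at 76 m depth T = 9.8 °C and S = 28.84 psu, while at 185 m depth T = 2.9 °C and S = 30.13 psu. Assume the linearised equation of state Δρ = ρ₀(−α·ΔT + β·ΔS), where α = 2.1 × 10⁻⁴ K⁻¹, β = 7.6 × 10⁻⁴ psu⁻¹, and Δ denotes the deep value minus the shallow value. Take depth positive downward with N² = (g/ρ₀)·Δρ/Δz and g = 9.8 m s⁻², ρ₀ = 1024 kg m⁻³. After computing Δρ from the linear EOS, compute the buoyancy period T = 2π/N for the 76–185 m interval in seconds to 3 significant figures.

ΔT = -6.9 K, ΔS = +1.29 psu (deep − shallow).
Δρ/ρ₀ = −αΔT + βΔS = 1.449 × 10⁻³ + 9.804 × 10⁻⁴ = 2.4294 × 10⁻³, so Δρ ≈ 2.488 kg m⁻³.
N² = (g/ρ₀)·Δρ/Δz = g·(Δρ/ρ₀)/Δz = 9.8 × 2.4294 × 10⁻³ / 109 = 2.1842 × 10⁻⁴ s⁻².
N = √(2.1842 × 10⁻⁴) = 0.014779 rad s⁻¹ → T = 2π/N = 425.14 s ≈ 425 s.

425 s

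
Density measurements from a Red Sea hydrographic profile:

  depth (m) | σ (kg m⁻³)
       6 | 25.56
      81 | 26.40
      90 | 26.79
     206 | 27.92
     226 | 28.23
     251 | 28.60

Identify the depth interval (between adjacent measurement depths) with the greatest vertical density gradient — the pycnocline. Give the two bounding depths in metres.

Compute the density gradient over each adjacent pair:
  6–81 m: Δρ/Δz = 0.84/75 = 0.011 kg m⁻⁴
  81–90 m: Δρ/Δz = 0.39/9 = 0.043 kg m⁻⁴
  90–206 m: Δρ/Δz = 1.13/116 = 9.7 × 10⁻³ kg m⁻⁴
  206–226 m: Δρ/Δz = 0.31/20 = 0.015 kg m⁻⁴
  226–251 m: Δρ/Δz = 0.37/25 = 0.015 kg m⁻⁴
The largest gradient is in the 81–90 m interval — the pycnocline.

81–90 m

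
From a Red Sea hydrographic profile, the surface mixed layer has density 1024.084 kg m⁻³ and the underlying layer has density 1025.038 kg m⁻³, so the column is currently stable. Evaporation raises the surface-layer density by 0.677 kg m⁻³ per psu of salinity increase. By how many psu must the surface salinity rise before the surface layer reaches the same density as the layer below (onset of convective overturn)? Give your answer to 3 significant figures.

Density deficit of the surface layer: 1025.038 − 1024.084 = 0.954 kg m⁻³.
Required change = 0.954 / 0.677 = 1.41 psu.

1.41 psu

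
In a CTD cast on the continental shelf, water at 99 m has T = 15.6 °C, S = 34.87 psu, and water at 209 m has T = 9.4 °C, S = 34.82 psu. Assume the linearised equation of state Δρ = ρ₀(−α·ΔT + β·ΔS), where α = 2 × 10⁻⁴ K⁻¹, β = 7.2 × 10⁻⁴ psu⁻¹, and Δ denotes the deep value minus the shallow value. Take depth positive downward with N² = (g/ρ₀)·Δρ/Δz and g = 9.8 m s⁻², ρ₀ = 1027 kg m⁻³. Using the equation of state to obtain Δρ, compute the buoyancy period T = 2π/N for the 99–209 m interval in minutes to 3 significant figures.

10.1 min

ΔT = -6.2 K, ΔS = -0.05 psu (deep − shallow).
Δρ/ρ₀ = −αΔT + βΔS = 1.24 × 10⁻³ − 3.60 × 10⁻⁵ = 1.204 × 10⁻³, so Δρ ≈ 1.237 kg m⁻³.
N² = (g/ρ₀)·Δρ/Δz = g·(Δρ/ρ₀)/Δz = 9.8 × 1.204 × 10⁻³ / 110 = 1.0727 × 10⁻⁴ s⁻².
N = √(1.0727 × 10⁻⁴) = 0.010357 rad s⁻¹ → T = 2π/N = 606.66 s = 10.111 min ≈ 10.1 min.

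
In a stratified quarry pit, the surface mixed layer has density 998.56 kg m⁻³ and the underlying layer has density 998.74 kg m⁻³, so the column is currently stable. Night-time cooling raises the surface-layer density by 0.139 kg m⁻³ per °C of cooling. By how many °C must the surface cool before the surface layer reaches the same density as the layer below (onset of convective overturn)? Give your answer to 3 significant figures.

1.29 °C

Density deficit of the surface layer: 998.74 − 998.56 = 0.18 kg m⁻³.
Required change = 0.18 / 0.139 = 1.29 °C.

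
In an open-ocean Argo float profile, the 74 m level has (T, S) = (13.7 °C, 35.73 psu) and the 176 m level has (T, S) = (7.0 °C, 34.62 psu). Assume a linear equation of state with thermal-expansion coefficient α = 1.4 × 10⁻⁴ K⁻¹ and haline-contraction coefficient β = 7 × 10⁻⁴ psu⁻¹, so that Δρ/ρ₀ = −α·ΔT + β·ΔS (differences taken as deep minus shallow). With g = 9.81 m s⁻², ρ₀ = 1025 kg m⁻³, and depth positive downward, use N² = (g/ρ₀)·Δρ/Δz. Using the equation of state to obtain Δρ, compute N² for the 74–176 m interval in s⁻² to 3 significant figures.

1.55 × 10⁻⁵ s⁻²

ΔT = -6.7 K, ΔS = -1.11 psu (deep − shallow).
Δρ/ρ₀ = −αΔT + βΔS = 9.38 × 10⁻⁴ − 7.77 × 10⁻⁴ = 1.61 × 10⁻⁴, so Δρ ≈ 0.1650 kg m⁻³.
N² = (g/ρ₀)·Δρ/Δz = g·(Δρ/ρ₀)/Δz = 9.81 × 1.61 × 10⁻⁴ / 102 = 1.5484 × 10⁻⁵ s⁻² ≈ 1.55 × 10⁻⁵ s⁻².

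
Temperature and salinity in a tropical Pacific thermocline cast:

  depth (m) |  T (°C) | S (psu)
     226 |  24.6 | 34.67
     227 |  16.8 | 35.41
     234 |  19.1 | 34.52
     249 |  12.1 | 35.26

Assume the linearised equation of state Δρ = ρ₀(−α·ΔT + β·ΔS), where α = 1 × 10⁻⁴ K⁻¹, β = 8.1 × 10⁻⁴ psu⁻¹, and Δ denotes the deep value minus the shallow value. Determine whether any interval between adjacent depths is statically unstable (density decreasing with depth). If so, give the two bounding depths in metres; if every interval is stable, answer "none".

227–234 m

Evaluate Δρ/ρ₀ = −αΔT + βΔS across each adjacent pair:
  226–227 m: −αΔT+βΔS = −(1 × 10⁻⁴)(-7.8)+(8.1 × 10⁻⁴)(+0.74) = 1.4 × 10⁻³ → stable
  227–234 m: −αΔT+βΔS = −(1 × 10⁻⁴)(+2.3)+(8.1 × 10⁻⁴)(-0.89) = -9.5 × 10⁻⁴ → UNSTABLE
  234–249 m: −αΔT+βΔS = −(1 × 10⁻⁴)(-7.0)+(8.1 × 10⁻⁴)(+0.74) = 1.3 × 10⁻³ → stable
The 227–234 m interval has Δρ < 0: lighter water underlies denser water.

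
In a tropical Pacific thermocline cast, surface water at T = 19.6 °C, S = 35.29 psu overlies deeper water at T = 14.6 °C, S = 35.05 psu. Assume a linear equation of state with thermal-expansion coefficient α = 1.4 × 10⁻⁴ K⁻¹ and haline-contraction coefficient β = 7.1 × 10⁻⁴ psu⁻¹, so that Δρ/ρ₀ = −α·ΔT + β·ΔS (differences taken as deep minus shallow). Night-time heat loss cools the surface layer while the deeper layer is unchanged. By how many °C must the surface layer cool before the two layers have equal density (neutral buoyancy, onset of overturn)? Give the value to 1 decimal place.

Neutral buoyancy requires Δρ = 0, i.e. −α(T_deep − T_surf′) + β(S_deep − S_surf) = 0.
T_surf′ = T_deep − (β/α)·ΔS = 14.6 − (7.1 × 10⁻⁴/1.4 × 10⁻⁴)·(-0.24) = 15.817 °C.
Cooling required: 19.6 − (15.817) = 3.783 °C.

3.8 °C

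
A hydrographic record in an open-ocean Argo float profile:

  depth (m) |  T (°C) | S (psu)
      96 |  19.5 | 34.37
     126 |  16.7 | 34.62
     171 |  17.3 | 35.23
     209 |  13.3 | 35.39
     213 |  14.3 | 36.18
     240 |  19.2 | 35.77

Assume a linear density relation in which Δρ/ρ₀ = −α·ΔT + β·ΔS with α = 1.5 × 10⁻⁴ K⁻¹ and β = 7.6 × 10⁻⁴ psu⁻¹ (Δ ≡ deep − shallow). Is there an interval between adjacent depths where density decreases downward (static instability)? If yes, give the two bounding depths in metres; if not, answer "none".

Evaluate Δρ/ρ₀ = −αΔT + βΔS across each adjacent pair:
  96–126 m: −αΔT+βΔS = −(1.5 × 10⁻⁴)(-2.8)+(7.6 × 10⁻⁴)(+0.25) = 6.1 × 10⁻⁴ → stable
  126–171 m: −αΔT+βΔS = −(1.5 × 10⁻⁴)(+0.6)+(7.6 × 10⁻⁴)(+0.61) = 3.7 × 10⁻⁴ → stable
  171–209 m: −αΔT+βΔS = −(1.5 × 10⁻⁴)(-4.0)+(7.6 × 10⁻⁴)(+0.16) = 7.2 × 10⁻⁴ → stable
  209–213 m: −αΔT+βΔS = −(1.5 × 10⁻⁴)(+1.0)+(7.6 × 10⁻⁴)(+0.79) = 4.5 × 10⁻⁴ → stable
  213–240 m: −αΔT+βΔS = −(1.5 × 10⁻⁴)(+4.9)+(7.6 × 10⁻⁴)(-0.41) = -1.0 × 10⁻³ → UNSTABLE
The 213–240 m interval has Δρ < 0: lighter water underlies denser water.

213–240 m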